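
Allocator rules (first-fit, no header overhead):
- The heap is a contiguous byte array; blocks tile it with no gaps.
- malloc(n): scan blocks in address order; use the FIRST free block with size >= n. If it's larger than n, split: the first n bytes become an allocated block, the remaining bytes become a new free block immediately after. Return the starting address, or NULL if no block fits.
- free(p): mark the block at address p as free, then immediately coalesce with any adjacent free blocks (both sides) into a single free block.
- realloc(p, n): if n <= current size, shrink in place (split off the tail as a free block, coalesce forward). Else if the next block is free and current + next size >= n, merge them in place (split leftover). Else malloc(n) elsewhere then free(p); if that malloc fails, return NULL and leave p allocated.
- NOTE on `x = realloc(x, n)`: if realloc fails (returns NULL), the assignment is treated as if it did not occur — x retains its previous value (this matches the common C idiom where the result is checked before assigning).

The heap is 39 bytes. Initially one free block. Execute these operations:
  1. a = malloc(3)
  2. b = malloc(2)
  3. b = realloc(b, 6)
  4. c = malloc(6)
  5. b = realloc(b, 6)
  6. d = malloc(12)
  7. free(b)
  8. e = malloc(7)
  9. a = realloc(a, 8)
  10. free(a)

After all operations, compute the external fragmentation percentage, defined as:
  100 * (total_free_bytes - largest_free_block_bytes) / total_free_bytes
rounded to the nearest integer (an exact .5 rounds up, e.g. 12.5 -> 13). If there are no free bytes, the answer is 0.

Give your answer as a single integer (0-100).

Op 1: a = malloc(3) -> a = 0; heap: [0-2 ALLOC][3-38 FREE]
Op 2: b = malloc(2) -> b = 3; heap: [0-2 ALLOC][3-4 ALLOC][5-38 FREE]
Op 3: b = realloc(b, 6) -> b = 3; heap: [0-2 ALLOC][3-8 ALLOC][9-38 FREE]
Op 4: c = malloc(6) -> c = 9; heap: [0-2 ALLOC][3-8 ALLOC][9-14 ALLOC][15-38 FREE]
Op 5: b = realloc(b, 6) -> b = 3; heap: [0-2 ALLOC][3-8 ALLOC][9-14 ALLOC][15-38 FREE]
Op 6: d = malloc(12) -> d = 15; heap: [0-2 ALLOC][3-8 ALLOC][9-14 ALLOC][15-26 ALLOC][27-38 FREE]
Op 7: free(b) -> (freed b); heap: [0-2 ALLOC][3-8 FREE][9-14 ALLOC][15-26 ALLOC][27-38 FREE]
Op 8: e = malloc(7) -> e = 27; heap: [0-2 ALLOC][3-8 FREE][9-14 ALLOC][15-26 ALLOC][27-33 ALLOC][34-38 FREE]
Op 9: a = realloc(a, 8) -> a = 0; heap: [0-7 ALLOC][8-8 FREE][9-14 ALLOC][15-26 ALLOC][27-33 ALLOC][34-38 FREE]
Op 10: free(a) -> (freed a); heap: [0-8 FREE][9-14 ALLOC][15-26 ALLOC][27-33 ALLOC][34-38 FREE]
Free blocks: [9 5] total_free=14 largest=9 -> 100*(14-9)/14 = 500/14 ≈ 35.714 -> rounds to 36

Answer: 36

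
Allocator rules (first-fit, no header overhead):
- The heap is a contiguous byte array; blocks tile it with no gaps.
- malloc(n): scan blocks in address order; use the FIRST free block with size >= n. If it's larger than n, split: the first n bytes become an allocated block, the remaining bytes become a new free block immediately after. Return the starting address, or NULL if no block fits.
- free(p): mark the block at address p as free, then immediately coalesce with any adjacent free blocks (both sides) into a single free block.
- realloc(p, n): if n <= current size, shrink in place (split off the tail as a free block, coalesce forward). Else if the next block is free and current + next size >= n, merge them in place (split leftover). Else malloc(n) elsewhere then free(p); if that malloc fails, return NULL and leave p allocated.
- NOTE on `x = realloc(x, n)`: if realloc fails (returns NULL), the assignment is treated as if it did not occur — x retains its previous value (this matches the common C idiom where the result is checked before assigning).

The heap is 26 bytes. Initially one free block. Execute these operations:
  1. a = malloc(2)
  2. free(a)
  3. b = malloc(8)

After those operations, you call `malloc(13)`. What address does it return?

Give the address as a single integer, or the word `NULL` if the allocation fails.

Answer: 8

Derivation:
Op 1: a = malloc(2) -> a = 0; heap: [0-1 ALLOC][2-25 FREE]
Op 2: free(a) -> (freed a); heap: [0-25 FREE]
Op 3: b = malloc(8) -> b = 0; heap: [0-7 ALLOC][8-25 FREE]
malloc(13): first-fit scan over [0-7 ALLOC][8-25 FREE] -> 8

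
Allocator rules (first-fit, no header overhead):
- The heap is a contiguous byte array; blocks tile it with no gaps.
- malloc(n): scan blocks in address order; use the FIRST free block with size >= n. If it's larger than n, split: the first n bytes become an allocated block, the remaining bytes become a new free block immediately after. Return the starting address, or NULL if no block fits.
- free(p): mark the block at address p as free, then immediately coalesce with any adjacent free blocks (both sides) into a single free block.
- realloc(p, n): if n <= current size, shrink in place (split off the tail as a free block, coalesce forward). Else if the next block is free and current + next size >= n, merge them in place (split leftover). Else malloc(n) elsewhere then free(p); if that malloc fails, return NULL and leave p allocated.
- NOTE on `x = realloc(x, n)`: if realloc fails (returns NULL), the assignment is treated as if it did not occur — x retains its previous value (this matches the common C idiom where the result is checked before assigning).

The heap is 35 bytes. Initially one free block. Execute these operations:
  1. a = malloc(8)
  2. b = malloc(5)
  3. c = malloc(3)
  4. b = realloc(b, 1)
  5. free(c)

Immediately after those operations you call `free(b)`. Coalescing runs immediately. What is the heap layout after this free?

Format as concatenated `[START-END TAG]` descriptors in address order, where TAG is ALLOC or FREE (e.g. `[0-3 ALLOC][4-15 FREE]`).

Answer: [0-7 ALLOC][8-34 FREE]

Derivation:
Op 1: a = malloc(8) -> a = 0; heap: [0-7 ALLOC][8-34 FREE]
Op 2: b = malloc(5) -> b = 8; heap: [0-7 ALLOC][8-12 ALLOC][13-34 FREE]
Op 3: c = malloc(3) -> c = 13; heap: [0-7 ALLOC][8-12 ALLOC][13-15 ALLOC][16-34 FREE]
Op 4: b = realloc(b, 1) -> b = 8; heap: [0-7 ALLOC][8-8 ALLOC][9-12 FREE][13-15 ALLOC][16-34 FREE]
Op 5: free(c) -> (freed c); heap: [0-7 ALLOC][8-8 ALLOC][9-34 FREE]
free(b): b = 8 -> block [8-8 ALLOC]; mark free, coalesce with adjacent free neighbors -> [0-7 ALLOC][8-34 FREE]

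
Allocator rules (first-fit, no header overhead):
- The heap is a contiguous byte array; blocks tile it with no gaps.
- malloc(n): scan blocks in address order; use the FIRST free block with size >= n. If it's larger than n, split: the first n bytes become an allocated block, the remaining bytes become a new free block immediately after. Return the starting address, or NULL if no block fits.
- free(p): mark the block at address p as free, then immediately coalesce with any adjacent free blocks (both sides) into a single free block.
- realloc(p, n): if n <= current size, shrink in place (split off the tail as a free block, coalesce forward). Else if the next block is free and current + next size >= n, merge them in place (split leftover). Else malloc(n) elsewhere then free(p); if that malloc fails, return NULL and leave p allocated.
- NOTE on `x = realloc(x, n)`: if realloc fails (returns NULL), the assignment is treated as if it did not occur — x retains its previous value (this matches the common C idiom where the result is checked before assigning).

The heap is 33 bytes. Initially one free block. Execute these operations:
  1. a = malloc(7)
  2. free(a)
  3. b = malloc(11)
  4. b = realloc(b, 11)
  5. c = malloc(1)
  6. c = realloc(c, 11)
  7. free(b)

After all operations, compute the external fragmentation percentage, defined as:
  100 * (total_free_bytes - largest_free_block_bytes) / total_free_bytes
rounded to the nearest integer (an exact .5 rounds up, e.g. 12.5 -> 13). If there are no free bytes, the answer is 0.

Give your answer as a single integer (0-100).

Op 1: a = malloc(7) -> a = 0; heap: [0-6 ALLOC][7-32 FREE]
Op 2: free(a) -> (freed a); heap: [0-32 FREE]
Op 3: b = malloc(11) -> b = 0; heap: [0-10 ALLOC][11-32 FREE]
Op 4: b = realloc(b, 11) -> b = 0; heap: [0-10 ALLOC][11-32 FREE]
Op 5: c = malloc(1) -> c = 11; heap: [0-10 ALLOC][11-11 ALLOC][12-32 FREE]
Op 6: c = realloc(c, 11) -> c = 11; heap: [0-10 ALLOC][11-21 ALLOC][22-32 FREE]
Op 7: free(b) -> (freed b); heap: [0-10 FREE][11-21 ALLOC][22-32 FREE]
Free blocks: [11 11] total_free=22 largest=11 -> 100*(22-11)/22 = 1100/22 = 50

Answer: 50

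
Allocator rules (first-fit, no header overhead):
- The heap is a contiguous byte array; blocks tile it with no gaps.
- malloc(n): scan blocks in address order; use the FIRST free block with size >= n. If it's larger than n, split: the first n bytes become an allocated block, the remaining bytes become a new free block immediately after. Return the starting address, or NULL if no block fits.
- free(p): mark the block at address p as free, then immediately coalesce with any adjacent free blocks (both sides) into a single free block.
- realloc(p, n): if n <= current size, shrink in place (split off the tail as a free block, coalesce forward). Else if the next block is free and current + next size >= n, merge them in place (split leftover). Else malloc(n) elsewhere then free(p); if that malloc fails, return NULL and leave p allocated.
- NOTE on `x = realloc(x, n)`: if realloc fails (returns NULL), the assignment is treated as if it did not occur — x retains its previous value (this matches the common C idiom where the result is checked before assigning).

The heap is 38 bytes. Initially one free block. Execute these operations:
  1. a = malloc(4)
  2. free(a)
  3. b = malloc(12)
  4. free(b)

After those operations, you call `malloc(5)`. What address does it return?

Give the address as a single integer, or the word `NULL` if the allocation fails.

Op 1: a = malloc(4) -> a = 0; heap: [0-3 ALLOC][4-37 FREE]
Op 2: free(a) -> (freed a); heap: [0-37 FREE]
Op 3: b = malloc(12) -> b = 0; heap: [0-11 ALLOC][12-37 FREE]
Op 4: free(b) -> (freed b); heap: [0-37 FREE]
malloc(5): first-fit scan over [0-37 FREE] -> 0

Answer: 0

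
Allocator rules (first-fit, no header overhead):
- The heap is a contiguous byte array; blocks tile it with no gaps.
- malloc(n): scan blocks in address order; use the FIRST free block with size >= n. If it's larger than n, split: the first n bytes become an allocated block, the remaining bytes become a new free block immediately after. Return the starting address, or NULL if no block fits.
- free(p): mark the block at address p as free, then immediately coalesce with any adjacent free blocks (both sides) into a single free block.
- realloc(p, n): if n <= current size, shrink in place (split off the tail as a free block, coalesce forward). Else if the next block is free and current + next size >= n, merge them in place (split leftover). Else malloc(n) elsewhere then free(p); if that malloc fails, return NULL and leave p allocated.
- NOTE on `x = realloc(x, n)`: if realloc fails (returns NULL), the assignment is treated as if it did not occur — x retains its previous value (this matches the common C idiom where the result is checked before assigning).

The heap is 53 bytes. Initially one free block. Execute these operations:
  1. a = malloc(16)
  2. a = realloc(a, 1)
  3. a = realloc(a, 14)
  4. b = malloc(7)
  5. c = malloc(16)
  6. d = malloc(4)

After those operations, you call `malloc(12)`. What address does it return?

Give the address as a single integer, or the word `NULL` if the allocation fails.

Answer: 41

Derivation:
Op 1: a = malloc(16) -> a = 0; heap: [0-15 ALLOC][16-52 FREE]
Op 2: a = realloc(a, 1) -> a = 0; heap: [0-0 ALLOC][1-52 FREE]
Op 3: a = realloc(a, 14) -> a = 0; heap: [0-13 ALLOC][14-52 FREE]
Op 4: b = malloc(7) -> b = 14; heap: [0-13 ALLOC][14-20 ALLOC][21-52 FREE]
Op 5: c = malloc(16) -> c = 21; heap: [0-13 ALLOC][14-20 ALLOC][21-36 ALLOC][37-52 FREE]
Op 6: d = malloc(4) -> d = 37; heap: [0-13 ALLOC][14-20 ALLOC][21-36 ALLOC][37-40 ALLOC][41-52 FREE]
malloc(12): first-fit scan over [0-13 ALLOC][14-20 ALLOC][21-36 ALLOC][37-40 ALLOC][41-52 FREE] -> 41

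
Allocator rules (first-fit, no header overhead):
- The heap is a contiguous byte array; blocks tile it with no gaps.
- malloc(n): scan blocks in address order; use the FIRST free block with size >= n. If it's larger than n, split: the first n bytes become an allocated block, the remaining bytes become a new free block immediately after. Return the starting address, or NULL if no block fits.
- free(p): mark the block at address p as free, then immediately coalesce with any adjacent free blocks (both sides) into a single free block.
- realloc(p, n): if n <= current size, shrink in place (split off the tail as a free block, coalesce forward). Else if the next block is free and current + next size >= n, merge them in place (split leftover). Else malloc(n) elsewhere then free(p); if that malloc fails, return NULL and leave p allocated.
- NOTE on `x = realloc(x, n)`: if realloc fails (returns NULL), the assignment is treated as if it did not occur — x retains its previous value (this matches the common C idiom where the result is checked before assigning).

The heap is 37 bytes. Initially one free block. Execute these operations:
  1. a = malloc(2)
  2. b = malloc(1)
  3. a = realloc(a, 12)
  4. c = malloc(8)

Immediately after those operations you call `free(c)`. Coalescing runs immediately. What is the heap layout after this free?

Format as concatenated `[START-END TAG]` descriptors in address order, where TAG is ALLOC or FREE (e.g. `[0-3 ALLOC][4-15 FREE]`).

Op 1: a = malloc(2) -> a = 0; heap: [0-1 ALLOC][2-36 FREE]
Op 2: b = malloc(1) -> b = 2; heap: [0-1 ALLOC][2-2 ALLOC][3-36 FREE]
Op 3: a = realloc(a, 12) -> a = 3; heap: [0-1 FREE][2-2 ALLOC][3-14 ALLOC][15-36 FREE]
Op 4: c = malloc(8) -> c = 15; heap: [0-1 FREE][2-2 ALLOC][3-14 ALLOC][15-22 ALLOC][23-36 FREE]
free(c): c = 15 -> block [15-22 ALLOC]; mark free, coalesce with adjacent free neighbors -> [0-1 FREE][2-2 ALLOC][3-14 ALLOC][15-36 FREE]

Answer: [0-1 FREE][2-2 ALLOC][3-14 ALLOC][15-36 FREE]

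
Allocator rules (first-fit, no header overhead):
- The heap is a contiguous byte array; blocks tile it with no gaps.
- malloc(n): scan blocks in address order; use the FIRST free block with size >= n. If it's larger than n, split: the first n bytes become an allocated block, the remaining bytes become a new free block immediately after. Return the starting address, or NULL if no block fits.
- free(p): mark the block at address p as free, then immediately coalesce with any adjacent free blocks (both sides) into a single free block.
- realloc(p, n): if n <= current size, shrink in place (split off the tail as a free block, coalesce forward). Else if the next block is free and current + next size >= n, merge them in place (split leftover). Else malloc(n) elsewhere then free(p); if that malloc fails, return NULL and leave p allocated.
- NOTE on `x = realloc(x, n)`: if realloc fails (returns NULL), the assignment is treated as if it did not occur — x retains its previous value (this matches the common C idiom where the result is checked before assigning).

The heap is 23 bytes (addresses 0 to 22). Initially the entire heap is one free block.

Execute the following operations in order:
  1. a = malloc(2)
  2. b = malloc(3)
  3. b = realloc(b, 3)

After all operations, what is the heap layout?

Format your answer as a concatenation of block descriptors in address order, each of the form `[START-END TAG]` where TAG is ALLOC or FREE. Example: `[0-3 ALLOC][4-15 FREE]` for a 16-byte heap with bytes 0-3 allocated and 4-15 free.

Op 1: a = malloc(2) -> a = 0; heap: [0-1 ALLOC][2-22 FREE]
Op 2: b = malloc(3) -> b = 2; heap: [0-1 ALLOC][2-4 ALLOC][5-22 FREE]
Op 3: b = realloc(b, 3) -> b = 2; heap: [0-1 ALLOC][2-4 ALLOC][5-22 FREE]

Answer: [0-1 ALLOC][2-4 ALLOC][5-22 FREE]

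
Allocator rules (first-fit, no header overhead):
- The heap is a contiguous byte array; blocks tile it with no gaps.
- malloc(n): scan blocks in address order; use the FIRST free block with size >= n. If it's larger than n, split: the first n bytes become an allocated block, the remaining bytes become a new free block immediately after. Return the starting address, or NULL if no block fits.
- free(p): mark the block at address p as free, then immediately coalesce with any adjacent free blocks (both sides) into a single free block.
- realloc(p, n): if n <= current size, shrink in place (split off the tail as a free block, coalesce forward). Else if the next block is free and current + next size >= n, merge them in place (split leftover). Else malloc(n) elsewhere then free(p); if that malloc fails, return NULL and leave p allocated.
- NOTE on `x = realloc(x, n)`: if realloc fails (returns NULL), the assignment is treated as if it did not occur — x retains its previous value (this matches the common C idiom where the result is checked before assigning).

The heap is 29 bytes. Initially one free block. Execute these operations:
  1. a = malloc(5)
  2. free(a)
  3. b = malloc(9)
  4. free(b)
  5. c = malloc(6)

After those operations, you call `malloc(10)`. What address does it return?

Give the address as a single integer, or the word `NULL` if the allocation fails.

Answer: 6

Derivation:
Op 1: a = malloc(5) -> a = 0; heap: [0-4 ALLOC][5-28 FREE]
Op 2: free(a) -> (freed a); heap: [0-28 FREE]
Op 3: b = malloc(9) -> b = 0; heap: [0-8 ALLOC][9-28 FREE]
Op 4: free(b) -> (freed b); heap: [0-28 FREE]
Op 5: c = malloc(6) -> c = 0; heap: [0-5 ALLOC][6-28 FREE]
malloc(10): first-fit scan over [0-5 ALLOC][6-28 FREE] -> 6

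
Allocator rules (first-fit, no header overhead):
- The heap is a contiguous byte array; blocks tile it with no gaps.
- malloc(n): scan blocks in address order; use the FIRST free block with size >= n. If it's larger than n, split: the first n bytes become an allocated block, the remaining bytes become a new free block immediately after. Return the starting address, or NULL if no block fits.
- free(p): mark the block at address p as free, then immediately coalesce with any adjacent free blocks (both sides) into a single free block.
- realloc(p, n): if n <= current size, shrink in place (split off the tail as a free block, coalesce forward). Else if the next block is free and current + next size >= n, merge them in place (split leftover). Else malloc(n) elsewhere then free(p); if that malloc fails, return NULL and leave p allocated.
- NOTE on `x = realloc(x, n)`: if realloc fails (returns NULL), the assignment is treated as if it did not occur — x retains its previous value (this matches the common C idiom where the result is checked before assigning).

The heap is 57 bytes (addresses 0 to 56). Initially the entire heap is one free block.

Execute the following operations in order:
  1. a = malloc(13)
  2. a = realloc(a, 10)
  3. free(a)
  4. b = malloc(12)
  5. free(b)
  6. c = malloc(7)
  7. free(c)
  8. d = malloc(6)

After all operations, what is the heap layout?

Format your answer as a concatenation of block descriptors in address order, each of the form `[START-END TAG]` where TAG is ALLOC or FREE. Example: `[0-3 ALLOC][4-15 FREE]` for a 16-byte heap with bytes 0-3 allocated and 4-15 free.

Answer: [0-5 ALLOC][6-56 FREE]

Derivation:
Op 1: a = malloc(13) -> a = 0; heap: [0-12 ALLOC][13-56 FREE]
Op 2: a = realloc(a, 10) -> a = 0; heap: [0-9 ALLOC][10-56 FREE]
Op 3: free(a) -> (freed a); heap: [0-56 FREE]
Op 4: b = malloc(12) -> b = 0; heap: [0-11 ALLOC][12-56 FREE]
Op 5: free(b) -> (freed b); heap: [0-56 FREE]
Op 6: c = malloc(7) -> c = 0; heap: [0-6 ALLOC][7-56 FREE]
Op 7: free(c) -> (freed c); heap: [0-56 FREE]
Op 8: d = malloc(6) -> d = 0; heap: [0-5 ALLOC][6-56 FREE]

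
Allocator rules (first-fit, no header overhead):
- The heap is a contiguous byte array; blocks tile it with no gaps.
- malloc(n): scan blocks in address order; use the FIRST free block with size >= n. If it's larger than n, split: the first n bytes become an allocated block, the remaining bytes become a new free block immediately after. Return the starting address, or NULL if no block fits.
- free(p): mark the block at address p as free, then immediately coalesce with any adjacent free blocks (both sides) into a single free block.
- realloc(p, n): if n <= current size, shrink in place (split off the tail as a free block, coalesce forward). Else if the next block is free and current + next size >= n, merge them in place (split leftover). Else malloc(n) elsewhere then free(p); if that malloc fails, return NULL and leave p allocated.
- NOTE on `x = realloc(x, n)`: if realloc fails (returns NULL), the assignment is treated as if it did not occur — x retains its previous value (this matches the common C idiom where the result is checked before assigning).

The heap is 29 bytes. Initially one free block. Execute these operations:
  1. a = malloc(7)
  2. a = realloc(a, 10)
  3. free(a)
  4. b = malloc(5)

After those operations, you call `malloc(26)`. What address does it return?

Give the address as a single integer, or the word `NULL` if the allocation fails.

Answer: NULL

Derivation:
Op 1: a = malloc(7) -> a = 0; heap: [0-6 ALLOC][7-28 FREE]
Op 2: a = realloc(a, 10) -> a = 0; heap: [0-9 ALLOC][10-28 FREE]
Op 3: free(a) -> (freed a); heap: [0-28 FREE]
Op 4: b = malloc(5) -> b = 0; heap: [0-4 ALLOC][5-28 FREE]
malloc(26): first-fit scan over [0-4 ALLOC][5-28 FREE] -> NULL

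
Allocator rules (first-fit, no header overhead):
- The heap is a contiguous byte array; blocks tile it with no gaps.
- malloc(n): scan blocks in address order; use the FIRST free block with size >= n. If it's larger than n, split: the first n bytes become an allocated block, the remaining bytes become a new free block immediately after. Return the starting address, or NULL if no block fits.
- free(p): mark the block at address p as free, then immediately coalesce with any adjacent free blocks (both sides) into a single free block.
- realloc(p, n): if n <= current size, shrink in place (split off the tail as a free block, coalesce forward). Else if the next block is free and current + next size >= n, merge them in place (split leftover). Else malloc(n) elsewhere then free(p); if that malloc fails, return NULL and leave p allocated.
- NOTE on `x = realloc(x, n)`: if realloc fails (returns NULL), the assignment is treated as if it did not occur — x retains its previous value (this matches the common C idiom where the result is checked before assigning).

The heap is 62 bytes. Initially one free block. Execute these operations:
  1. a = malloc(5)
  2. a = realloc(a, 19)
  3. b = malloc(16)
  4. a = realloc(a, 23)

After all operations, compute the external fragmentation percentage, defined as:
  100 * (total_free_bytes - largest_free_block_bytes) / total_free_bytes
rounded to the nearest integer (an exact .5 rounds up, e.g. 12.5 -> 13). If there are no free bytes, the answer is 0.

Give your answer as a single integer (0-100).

Op 1: a = malloc(5) -> a = 0; heap: [0-4 ALLOC][5-61 FREE]
Op 2: a = realloc(a, 19) -> a = 0; heap: [0-18 ALLOC][19-61 FREE]
Op 3: b = malloc(16) -> b = 19; heap: [0-18 ALLOC][19-34 ALLOC][35-61 FREE]
Op 4: a = realloc(a, 23) -> a = 35; heap: [0-18 FREE][19-34 ALLOC][35-57 ALLOC][58-61 FREE]
Free blocks: [19 4] total_free=23 largest=19 -> 100*(23-19)/23 = 400/23 ≈ 17.391 -> rounds to 17

Answer: 17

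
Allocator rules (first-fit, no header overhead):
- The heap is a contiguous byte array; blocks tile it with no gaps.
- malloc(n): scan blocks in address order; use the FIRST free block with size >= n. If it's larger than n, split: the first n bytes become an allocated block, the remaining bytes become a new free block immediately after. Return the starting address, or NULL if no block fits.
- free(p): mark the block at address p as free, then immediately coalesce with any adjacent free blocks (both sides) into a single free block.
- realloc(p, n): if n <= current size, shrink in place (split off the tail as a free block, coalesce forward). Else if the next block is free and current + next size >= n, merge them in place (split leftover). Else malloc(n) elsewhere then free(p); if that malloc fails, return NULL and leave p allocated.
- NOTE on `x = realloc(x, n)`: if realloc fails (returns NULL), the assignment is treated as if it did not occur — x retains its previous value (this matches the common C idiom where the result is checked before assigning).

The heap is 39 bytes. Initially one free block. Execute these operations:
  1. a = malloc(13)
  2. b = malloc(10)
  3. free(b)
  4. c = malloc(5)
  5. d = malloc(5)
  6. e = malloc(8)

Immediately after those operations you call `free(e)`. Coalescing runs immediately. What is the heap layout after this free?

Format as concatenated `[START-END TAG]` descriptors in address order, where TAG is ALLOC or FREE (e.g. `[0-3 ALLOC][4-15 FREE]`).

Op 1: a = malloc(13) -> a = 0; heap: [0-12 ALLOC][13-38 FREE]
Op 2: b = malloc(10) -> b = 13; heap: [0-12 ALLOC][13-22 ALLOC][23-38 FREE]
Op 3: free(b) -> (freed b); heap: [0-12 ALLOC][13-38 FREE]
Op 4: c = malloc(5) -> c = 13; heap: [0-12 ALLOC][13-17 ALLOC][18-38 FREE]
Op 5: d = malloc(5) -> d = 18; heap: [0-12 ALLOC][13-17 ALLOC][18-22 ALLOC][23-38 FREE]
Op 6: e = malloc(8) -> e = 23; heap: [0-12 ALLOC][13-17 ALLOC][18-22 ALLOC][23-30 ALLOC][31-38 FREE]
free(e): e = 23 -> block [23-30 ALLOC]; mark free, coalesce with adjacent free neighbors -> [0-12 ALLOC][13-17 ALLOC][18-22 ALLOC][23-38 FREE]

Answer: [0-12 ALLOC][13-17 ALLOC][18-22 ALLOC][23-38 FREE]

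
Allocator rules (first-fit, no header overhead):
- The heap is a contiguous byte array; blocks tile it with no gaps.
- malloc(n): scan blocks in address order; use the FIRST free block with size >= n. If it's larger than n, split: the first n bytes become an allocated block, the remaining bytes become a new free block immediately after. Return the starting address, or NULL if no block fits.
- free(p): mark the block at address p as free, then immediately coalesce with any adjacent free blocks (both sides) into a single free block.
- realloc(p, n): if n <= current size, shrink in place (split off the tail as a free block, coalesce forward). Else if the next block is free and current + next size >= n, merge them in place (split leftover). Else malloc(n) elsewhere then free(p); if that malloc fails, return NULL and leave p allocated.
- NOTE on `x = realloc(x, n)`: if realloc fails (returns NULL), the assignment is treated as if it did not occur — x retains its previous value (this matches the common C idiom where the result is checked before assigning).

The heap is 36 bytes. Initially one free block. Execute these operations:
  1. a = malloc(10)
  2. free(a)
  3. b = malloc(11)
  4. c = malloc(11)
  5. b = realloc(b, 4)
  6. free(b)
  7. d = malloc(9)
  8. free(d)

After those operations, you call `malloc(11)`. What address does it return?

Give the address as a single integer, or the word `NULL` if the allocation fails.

Answer: 0

Derivation:
Op 1: a = malloc(10) -> a = 0; heap: [0-9 ALLOC][10-35 FREE]
Op 2: free(a) -> (freed a); heap: [0-35 FREE]
Op 3: b = malloc(11) -> b = 0; heap: [0-10 ALLOC][11-35 FREE]
Op 4: c = malloc(11) -> c = 11; heap: [0-10 ALLOC][11-21 ALLOC][22-35 FREE]
Op 5: b = realloc(b, 4) -> b = 0; heap: [0-3 ALLOC][4-10 FREE][11-21 ALLOC][22-35 FREE]
Op 6: free(b) -> (freed b); heap: [0-10 FREE][11-21 ALLOC][22-35 FREE]
Op 7: d = malloc(9) -> d = 0; heap: [0-8 ALLOC][9-10 FREE][11-21 ALLOC][22-35 FREE]
Op 8: free(d) -> (freed d); heap: [0-10 FREE][11-21 ALLOC][22-35 FREE]
malloc(11): first-fit scan over [0-10 FREE][11-21 ALLOC][22-35 FREE] -> 0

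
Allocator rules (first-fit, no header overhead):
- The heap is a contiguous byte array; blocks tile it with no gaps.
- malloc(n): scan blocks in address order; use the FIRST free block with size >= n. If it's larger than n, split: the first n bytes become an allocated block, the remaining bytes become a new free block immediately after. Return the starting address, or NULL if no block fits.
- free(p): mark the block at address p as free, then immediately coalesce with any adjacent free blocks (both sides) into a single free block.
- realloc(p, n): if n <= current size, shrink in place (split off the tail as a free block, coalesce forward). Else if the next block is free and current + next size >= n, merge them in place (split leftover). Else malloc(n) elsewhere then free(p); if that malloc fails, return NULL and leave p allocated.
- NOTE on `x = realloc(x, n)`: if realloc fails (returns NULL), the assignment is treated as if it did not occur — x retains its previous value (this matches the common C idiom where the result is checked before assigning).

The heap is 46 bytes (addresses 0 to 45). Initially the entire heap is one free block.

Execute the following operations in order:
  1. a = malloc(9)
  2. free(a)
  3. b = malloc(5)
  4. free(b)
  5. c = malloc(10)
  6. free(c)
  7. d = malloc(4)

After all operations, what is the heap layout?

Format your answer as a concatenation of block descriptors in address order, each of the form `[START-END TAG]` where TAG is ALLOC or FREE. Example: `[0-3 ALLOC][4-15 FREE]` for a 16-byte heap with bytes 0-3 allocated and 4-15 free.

Answer: [0-3 ALLOC][4-45 FREE]

Derivation:
Op 1: a = malloc(9) -> a = 0; heap: [0-8 ALLOC][9-45 FREE]
Op 2: free(a) -> (freed a); heap: [0-45 FREE]
Op 3: b = malloc(5) -> b = 0; heap: [0-4 ALLOC][5-45 FREE]
Op 4: free(b) -> (freed b); heap: [0-45 FREE]
Op 5: c = malloc(10) -> c = 0; heap: [0-9 ALLOC][10-45 FREE]
Op 6: free(c) -> (freed c); heap: [0-45 FREE]
Op 7: d = malloc(4) -> d = 0; heap: [0-3 ALLOC][4-45 FREE]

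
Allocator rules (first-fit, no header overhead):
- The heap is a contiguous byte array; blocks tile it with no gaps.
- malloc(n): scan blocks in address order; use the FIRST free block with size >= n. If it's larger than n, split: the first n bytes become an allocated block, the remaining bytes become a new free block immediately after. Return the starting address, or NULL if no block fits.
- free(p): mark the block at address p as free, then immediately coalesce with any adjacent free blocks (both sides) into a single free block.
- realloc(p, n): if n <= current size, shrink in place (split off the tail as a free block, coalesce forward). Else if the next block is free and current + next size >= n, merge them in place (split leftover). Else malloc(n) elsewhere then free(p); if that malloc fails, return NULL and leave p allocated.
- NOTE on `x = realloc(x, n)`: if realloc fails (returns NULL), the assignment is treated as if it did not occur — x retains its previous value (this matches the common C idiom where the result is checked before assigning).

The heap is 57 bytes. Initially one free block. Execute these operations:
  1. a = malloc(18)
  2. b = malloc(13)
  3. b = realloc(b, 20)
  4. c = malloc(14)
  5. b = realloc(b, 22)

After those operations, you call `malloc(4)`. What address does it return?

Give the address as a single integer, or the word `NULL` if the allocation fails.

Op 1: a = malloc(18) -> a = 0; heap: [0-17 ALLOC][18-56 FREE]
Op 2: b = malloc(13) -> b = 18; heap: [0-17 ALLOC][18-30 ALLOC][31-56 FREE]
Op 3: b = realloc(b, 20) -> b = 18; heap: [0-17 ALLOC][18-37 ALLOC][38-56 FREE]
Op 4: c = malloc(14) -> c = 38; heap: [0-17 ALLOC][18-37 ALLOC][38-51 ALLOC][52-56 FREE]
Op 5: b = realloc(b, 22) -> NULL (b unchanged); heap: [0-17 ALLOC][18-37 ALLOC][38-51 ALLOC][52-56 FREE]
malloc(4): first-fit scan over [0-17 ALLOC][18-37 ALLOC][38-51 ALLOC][52-56 FREE] -> 52

Answer: 52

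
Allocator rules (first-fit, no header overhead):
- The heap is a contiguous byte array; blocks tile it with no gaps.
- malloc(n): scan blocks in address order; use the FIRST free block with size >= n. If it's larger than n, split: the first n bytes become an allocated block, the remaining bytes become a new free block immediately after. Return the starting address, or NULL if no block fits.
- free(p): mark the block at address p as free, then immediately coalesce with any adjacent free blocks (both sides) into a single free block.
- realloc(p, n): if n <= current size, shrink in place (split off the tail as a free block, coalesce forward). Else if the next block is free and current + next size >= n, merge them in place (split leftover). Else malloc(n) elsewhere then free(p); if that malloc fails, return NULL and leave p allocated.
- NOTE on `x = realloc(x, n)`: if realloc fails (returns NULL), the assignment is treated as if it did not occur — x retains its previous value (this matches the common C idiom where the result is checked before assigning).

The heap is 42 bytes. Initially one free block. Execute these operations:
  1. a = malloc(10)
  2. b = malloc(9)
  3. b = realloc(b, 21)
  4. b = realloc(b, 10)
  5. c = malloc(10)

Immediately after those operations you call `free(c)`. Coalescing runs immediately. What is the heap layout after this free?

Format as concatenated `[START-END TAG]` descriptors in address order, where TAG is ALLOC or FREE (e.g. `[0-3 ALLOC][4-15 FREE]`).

Op 1: a = malloc(10) -> a = 0; heap: [0-9 ALLOC][10-41 FREE]
Op 2: b = malloc(9) -> b = 10; heap: [0-9 ALLOC][10-18 ALLOC][19-41 FREE]
Op 3: b = realloc(b, 21) -> b = 10; heap: [0-9 ALLOC][10-30 ALLOC][31-41 FREE]
Op 4: b = realloc(b, 10) -> b = 10; heap: [0-9 ALLOC][10-19 ALLOC][20-41 FREE]
Op 5: c = malloc(10) -> c = 20; heap: [0-9 ALLOC][10-19 ALLOC][20-29 ALLOC][30-41 FREE]
free(c): c = 20 -> block [20-29 ALLOC]; mark free, coalesce with adjacent free neighbors -> [0-9 ALLOC][10-19 ALLOC][20-41 FREE]

Answer: [0-9 ALLOC][10-19 ALLOC][20-41 FREE]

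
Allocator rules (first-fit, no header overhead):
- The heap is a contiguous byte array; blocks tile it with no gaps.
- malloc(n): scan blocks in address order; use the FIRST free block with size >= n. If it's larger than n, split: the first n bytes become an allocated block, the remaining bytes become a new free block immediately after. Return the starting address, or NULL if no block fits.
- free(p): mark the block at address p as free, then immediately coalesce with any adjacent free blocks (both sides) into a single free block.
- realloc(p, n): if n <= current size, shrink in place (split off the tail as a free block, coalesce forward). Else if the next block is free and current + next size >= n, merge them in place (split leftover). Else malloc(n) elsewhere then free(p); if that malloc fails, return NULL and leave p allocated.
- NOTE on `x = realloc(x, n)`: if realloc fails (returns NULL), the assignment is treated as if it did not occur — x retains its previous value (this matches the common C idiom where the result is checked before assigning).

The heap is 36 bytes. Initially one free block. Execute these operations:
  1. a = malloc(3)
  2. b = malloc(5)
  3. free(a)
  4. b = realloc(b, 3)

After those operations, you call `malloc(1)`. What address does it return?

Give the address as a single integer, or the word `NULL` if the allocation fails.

Op 1: a = malloc(3) -> a = 0; heap: [0-2 ALLOC][3-35 FREE]
Op 2: b = malloc(5) -> b = 3; heap: [0-2 ALLOC][3-7 ALLOC][8-35 FREE]
Op 3: free(a) -> (freed a); heap: [0-2 FREE][3-7 ALLOC][8-35 FREE]
Op 4: b = realloc(b, 3) -> b = 3; heap: [0-2 FREE][3-5 ALLOC][6-35 FREE]
malloc(1): first-fit scan over [0-2 FREE][3-5 ALLOC][6-35 FREE] -> 0

Answer: 0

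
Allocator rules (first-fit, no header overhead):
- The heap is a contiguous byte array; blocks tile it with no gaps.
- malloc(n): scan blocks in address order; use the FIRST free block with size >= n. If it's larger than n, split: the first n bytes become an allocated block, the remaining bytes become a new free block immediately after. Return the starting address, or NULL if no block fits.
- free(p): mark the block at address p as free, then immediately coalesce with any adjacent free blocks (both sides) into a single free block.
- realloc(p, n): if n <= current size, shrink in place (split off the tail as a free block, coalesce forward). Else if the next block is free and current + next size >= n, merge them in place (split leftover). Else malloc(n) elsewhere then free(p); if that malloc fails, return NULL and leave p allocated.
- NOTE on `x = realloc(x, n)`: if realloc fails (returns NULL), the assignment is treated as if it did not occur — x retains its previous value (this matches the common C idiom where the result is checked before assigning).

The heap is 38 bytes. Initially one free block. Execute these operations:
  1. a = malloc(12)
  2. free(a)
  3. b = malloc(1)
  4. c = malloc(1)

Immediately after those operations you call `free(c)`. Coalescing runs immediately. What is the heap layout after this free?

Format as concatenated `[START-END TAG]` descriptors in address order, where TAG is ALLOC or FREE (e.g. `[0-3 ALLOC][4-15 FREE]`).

Op 1: a = malloc(12) -> a = 0; heap: [0-11 ALLOC][12-37 FREE]
Op 2: free(a) -> (freed a); heap: [0-37 FREE]
Op 3: b = malloc(1) -> b = 0; heap: [0-0 ALLOC][1-37 FREE]
Op 4: c = malloc(1) -> c = 1; heap: [0-0 ALLOC][1-1 ALLOC][2-37 FREE]
free(c): c = 1 -> block [1-1 ALLOC]; mark free, coalesce with adjacent free neighbors -> [0-0 ALLOC][1-37 FREE]

Answer: [0-0 ALLOC][1-37 FREE]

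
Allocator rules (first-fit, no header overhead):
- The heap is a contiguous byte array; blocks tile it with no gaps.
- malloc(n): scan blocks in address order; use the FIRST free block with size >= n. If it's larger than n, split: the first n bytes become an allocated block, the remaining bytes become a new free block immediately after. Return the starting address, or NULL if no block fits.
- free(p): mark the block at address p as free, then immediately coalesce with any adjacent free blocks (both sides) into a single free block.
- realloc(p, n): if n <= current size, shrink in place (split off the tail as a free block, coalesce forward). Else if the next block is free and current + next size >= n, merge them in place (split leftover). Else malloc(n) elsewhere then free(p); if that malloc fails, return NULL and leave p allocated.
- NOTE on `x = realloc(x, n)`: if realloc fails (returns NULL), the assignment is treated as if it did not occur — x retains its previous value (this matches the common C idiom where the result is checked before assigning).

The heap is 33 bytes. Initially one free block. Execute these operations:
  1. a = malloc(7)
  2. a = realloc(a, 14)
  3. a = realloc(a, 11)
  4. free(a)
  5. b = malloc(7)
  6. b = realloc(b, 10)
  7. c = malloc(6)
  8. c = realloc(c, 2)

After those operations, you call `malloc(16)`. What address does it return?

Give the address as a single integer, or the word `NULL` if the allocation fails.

Answer: 12

Derivation:
Op 1: a = malloc(7) -> a = 0; heap: [0-6 ALLOC][7-32 FREE]
Op 2: a = realloc(a, 14) -> a = 0; heap: [0-13 ALLOC][14-32 FREE]
Op 3: a = realloc(a, 11) -> a = 0; heap: [0-10 ALLOC][11-32 FREE]
Op 4: free(a) -> (freed a); heap: [0-32 FREE]
Op 5: b = malloc(7) -> b = 0; heap: [0-6 ALLOC][7-32 FREE]
Op 6: b = realloc(b, 10) -> b = 0; heap: [0-9 ALLOC][10-32 FREE]
Op 7: c = malloc(6) -> c = 10; heap: [0-9 ALLOC][10-15 ALLOC][16-32 FREE]
Op 8: c = realloc(c, 2) -> c = 10; heap: [0-9 ALLOC][10-11 ALLOC][12-32 FREE]
malloc(16): first-fit scan over [0-9 ALLOC][10-11 ALLOC][12-32 FREE] -> 12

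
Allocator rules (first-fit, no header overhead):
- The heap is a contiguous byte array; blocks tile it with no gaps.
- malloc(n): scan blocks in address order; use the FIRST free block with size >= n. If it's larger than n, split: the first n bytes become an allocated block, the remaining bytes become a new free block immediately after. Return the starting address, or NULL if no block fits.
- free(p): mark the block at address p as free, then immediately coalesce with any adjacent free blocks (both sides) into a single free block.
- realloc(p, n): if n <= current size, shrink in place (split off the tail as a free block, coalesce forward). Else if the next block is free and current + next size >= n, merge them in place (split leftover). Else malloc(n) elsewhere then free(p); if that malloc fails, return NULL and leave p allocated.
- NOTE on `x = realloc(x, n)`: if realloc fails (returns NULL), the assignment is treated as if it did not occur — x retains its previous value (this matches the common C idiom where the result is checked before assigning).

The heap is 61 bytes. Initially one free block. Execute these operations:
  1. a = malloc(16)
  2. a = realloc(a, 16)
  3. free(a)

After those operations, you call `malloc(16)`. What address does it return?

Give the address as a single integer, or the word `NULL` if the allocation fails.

Op 1: a = malloc(16) -> a = 0; heap: [0-15 ALLOC][16-60 FREE]
Op 2: a = realloc(a, 16) -> a = 0; heap: [0-15 ALLOC][16-60 FREE]
Op 3: free(a) -> (freed a); heap: [0-60 FREE]
malloc(16): first-fit scan over [0-60 FREE] -> 0

Answer: 0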